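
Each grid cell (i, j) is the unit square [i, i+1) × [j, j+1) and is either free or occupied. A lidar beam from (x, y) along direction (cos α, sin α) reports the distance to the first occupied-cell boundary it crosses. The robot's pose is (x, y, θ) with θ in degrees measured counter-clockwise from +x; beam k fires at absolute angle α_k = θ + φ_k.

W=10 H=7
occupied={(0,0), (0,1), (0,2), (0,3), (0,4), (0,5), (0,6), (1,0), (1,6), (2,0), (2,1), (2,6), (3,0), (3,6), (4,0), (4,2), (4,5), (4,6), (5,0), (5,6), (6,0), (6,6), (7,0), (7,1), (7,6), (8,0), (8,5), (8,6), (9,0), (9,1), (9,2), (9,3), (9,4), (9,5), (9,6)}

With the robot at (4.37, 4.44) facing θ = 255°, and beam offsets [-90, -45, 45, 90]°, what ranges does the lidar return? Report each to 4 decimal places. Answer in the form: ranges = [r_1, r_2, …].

beam 1: φ=-90°, α=165°
  d=(-0.9659,0.2588)  start (4,4)  tX=0.3831 tY=2.1637  stride 1/|dx|=1.0353 1/|dy|=3.8637
    cross x-line → (3,4), t=0.3831
    cross x-line → (2,4), t=1.4183
    cross y-line → (2,5), t=2.1637
    cross x-line → (1,5), t=2.4536
    cross x-line → (0,5), t=3.4889 (wall)
  → r_1 = 3.4889
beam 2: φ=-45°, α=210°
  d=(-0.8660,-0.5000)  start (4,4)  tX=0.4272 tY=0.8800  stride 1/|dx|=1.1547 1/|dy|=2.0000
    cross x-line → (3,4), t=0.4272
    cross y-line → (3,3), t=0.8800
    cross x-line → (2,3), t=1.5819
    cross x-line → (1,3), t=2.7366
    cross y-line → (1,2), t=2.8800
    cross x-line → (0,2), t=3.8913 (wall)
  → r_2 = 3.8913
beam 3: φ=45°, α=300°
  d=(0.5000,-0.8660)  start (4,4)  tX=1.2600 tY=0.5081  stride 1/|dx|=2.0000 1/|dy|=1.1547
    cross y-line → (4,3), t=0.5081
    cross x-line → (5,3), t=1.2600
    cross y-line → (5,2), t=1.6628
    cross y-line → (5,1), t=2.8175
    cross x-line → (6,1), t=3.2600
    cross y-line → (6,0), t=3.9722 (wall)
  → r_3 = 3.9722
beam 4: φ=90°, α=345°
  d=(0.9659,-0.2588)  start (4,4)  tX=0.6522 tY=1.7000  stride 1/|dx|=1.0353 1/|dy|=3.8637
    cross x-line → (5,4), t=0.6522
    cross x-line → (6,4), t=1.6875
    cross y-line → (6,3), t=1.7000
    cross x-line → (7,3), t=2.7228
    cross x-line → (8,3), t=3.7581
    cross x-line → (9,3), t=4.7933 (wall)
  → r_4 = 4.7933

ranges = [3.4889, 3.8913, 3.9722, 4.7933]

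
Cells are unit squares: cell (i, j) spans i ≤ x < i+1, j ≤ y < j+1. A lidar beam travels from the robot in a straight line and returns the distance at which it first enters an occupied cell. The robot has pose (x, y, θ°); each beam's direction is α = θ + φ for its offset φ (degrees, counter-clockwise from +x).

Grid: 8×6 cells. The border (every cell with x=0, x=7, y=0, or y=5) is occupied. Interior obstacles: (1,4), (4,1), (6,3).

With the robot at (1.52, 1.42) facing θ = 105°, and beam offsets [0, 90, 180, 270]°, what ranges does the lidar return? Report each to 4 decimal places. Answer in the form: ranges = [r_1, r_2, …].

beam 1: φ=0°, α=105°
  dir = (cos 105°, sin 105°) = (-0.2588, 0.9659); from cell (1,1)
  next x-line at t=2.0091, next y-line at t=0.6005; Δt_x=3.8637, Δt_y=1.0353
    y: enter (1,2) at t=0.6005
    y: enter (1,3) at t=1.6357
    x: enter (0,3) at t=2.0091 ← occupied
  → r_1 = 2.0091
beam 2: φ=90°, α=195°
  dir = (cos 195°, sin 195°) = (-0.9659, -0.2588); from cell (1,1)
  next x-line at t=0.5383, next y-line at t=1.6228; Δt_x=1.0353, Δt_y=3.8637
    x: enter (0,1) at t=0.5383 ← occupied
  → r_2 = 0.5383
beam 3: φ=180°, α=285°
  dir = (cos 285°, sin 285°) = (0.2588, -0.9659); from cell (1,1)
  next x-line at t=1.8546, next y-line at t=0.4348; Δt_x=3.8637, Δt_y=1.0353
    y: enter (1,0) at t=0.4348 ← occupied
  → r_3 = 0.4348
beam 4: φ=270°, α=15°
  dir = (cos 15°, sin 15°) = (0.9659, 0.2588); from cell (1,1)
  next x-line at t=0.4969, next y-line at t=2.2409; Δt_x=1.0353, Δt_y=3.8637
    x: enter (2,1) at t=0.4969
    x: enter (3,1) at t=1.5322
    y: enter (3,2) at t=2.2409
    x: enter (4,2) at t=2.5675
    x: enter (5,2) at t=3.6028
    x: enter (6,2) at t=4.6380
    x: enter (7,2) at t=5.6733 ← occupied
  → r_4 = 5.6733

ranges = [2.0091, 0.5383, 0.4348, 5.6733]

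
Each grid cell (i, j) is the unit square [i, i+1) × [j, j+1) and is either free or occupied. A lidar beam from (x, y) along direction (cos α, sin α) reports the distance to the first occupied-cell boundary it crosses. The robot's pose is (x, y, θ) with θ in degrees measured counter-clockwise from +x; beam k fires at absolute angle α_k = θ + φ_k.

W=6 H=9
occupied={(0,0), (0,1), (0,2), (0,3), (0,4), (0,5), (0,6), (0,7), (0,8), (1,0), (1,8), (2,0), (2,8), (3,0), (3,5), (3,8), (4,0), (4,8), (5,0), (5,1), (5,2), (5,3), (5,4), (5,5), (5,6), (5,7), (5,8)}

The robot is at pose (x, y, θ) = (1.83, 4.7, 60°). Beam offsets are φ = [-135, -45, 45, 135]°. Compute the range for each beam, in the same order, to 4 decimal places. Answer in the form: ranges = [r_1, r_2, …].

ranges = [3.8305, 1.2113, 3.2069, 0.8593]

beam 1: φ=-135°, α=285°
  direction (0.2588, -0.9659); cell (1,4); t to first gridline: x 0.6568, y 0.7247 (then +3.8637 / +1.0353)
    (2,4) via x @ 0.6568
    (2,3) via y @ 0.7247
    (2,2) via y @ 1.7600
    (2,1) via y @ 2.7952
    (2,0) via y @ 3.8305  # hit
  → r_1 = 3.8305
beam 2: φ=-45°, α=15°
  direction (0.9659, 0.2588); cell (1,4); t to first gridline: x 0.1760, y 1.1591 (then +1.0353 / +3.8637)
    (2,4) via x @ 0.1760
    (2,5) via y @ 1.1591
    (3,5) via x @ 1.2113  # hit
  → r_2 = 1.2113
beam 3: φ=45°, α=105°
  direction (-0.2588, 0.9659); cell (1,4); t to first gridline: x 3.2069, y 0.3106 (then +3.8637 / +1.0353)
    (1,5) via y @ 0.3106
    (1,6) via y @ 1.3459
    (1,7) via y @ 2.3811
    (0,7) via x @ 3.2069  # hit
  → r_3 = 3.2069
beam 4: φ=135°, α=195°
  direction (-0.9659, -0.2588); cell (1,4); t to first gridline: x 0.8593, y 2.7046 (then +1.0353 / +3.8637)
    (0,4) via x @ 0.8593  # hit
  → r_4 = 0.8593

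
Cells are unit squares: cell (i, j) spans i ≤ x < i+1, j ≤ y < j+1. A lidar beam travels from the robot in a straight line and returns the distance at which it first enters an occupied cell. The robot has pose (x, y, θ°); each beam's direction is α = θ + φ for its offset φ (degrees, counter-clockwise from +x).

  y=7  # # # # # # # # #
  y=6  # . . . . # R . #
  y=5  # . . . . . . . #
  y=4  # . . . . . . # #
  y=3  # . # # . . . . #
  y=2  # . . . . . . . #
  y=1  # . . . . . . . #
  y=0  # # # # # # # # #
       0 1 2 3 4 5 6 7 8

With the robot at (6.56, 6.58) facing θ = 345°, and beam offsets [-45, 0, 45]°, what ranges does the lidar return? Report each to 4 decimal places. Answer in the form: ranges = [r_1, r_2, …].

ranges = [1.8244, 1.4908, 0.8400]

beam 1: φ=-45°, α=300°
  dir = (cos 300°, sin 300°) = (0.5000, -0.8660); from cell (6,6)
  next x-line at t=0.8800, next y-line at t=0.6697; Δt_x=2.0000, Δt_y=1.1547
    y: enter (6,5) at t=0.6697
    x: enter (7,5) at t=0.8800
    y: enter (7,4) at t=1.8244 ← occupied
  → r_1 = 1.8244
beam 2: φ=0°, α=345°
  dir = (cos 345°, sin 345°) = (0.9659, -0.2588); from cell (6,6)
  next x-line at t=0.4555, next y-line at t=2.2409; Δt_x=1.0353, Δt_y=3.8637
    x: enter (7,6) at t=0.4555
    x: enter (8,6) at t=1.4908 ← occupied
  → r_2 = 1.4908
beam 3: φ=45°, α=30°
  dir = (cos 30°, sin 30°) = (0.8660, 0.5000); from cell (6,6)
  next x-line at t=0.5081, next y-line at t=0.8400; Δt_x=1.1547, Δt_y=2.0000
    x: enter (7,6) at t=0.5081
    y: enter (7,7) at t=0.8400 ← occupied
  → r_3 = 0.8400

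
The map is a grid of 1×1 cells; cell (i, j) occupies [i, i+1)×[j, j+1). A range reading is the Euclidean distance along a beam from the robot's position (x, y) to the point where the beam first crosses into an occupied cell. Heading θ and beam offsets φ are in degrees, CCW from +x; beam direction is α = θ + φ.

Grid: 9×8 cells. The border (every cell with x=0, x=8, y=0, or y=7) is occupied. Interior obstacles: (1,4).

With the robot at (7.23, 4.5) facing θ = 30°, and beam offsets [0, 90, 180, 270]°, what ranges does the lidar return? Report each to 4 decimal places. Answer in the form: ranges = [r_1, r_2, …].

beam 1: φ=0°, α=30°
  dir = (cos 30°, sin 30°) = (0.8660, 0.5000); from cell (7,4)
  next x-line at t=0.8891, next y-line at t=1.0000; Δt_x=1.1547, Δt_y=2.0000
    x: enter (8,4) at t=0.8891 ← occupied
  → r_1 = 0.8891
beam 2: φ=90°, α=120°
  dir = (cos 120°, sin 120°) = (-0.5000, 0.8660); from cell (7,4)
  next x-line at t=0.4600, next y-line at t=0.5774; Δt_x=2.0000, Δt_y=1.1547
    x: enter (6,4) at t=0.4600
    y: enter (6,5) at t=0.5774
    y: enter (6,6) at t=1.7321
    x: enter (5,6) at t=2.4600
    y: enter (5,7) at t=2.8868 ← occupied
  → r_2 = 2.8868
beam 3: φ=180°, α=210°
  dir = (cos 210°, sin 210°) = (-0.8660, -0.5000); from cell (7,4)
  next x-line at t=0.2656, next y-line at t=1.0000; Δt_x=1.1547, Δt_y=2.0000
    x: enter (6,4) at t=0.2656
    y: enter (6,3) at t=1.0000
    x: enter (5,3) at t=1.4203
    x: enter (4,3) at t=2.5750
    y: enter (4,2) at t=3.0000
    x: enter (3,2) at t=3.7297
    x: enter (2,2) at t=4.8844
    y: enter (2,1) at t=5.0000
    x: enter (1,1) at t=6.0391
    y: enter (1,0) at t=7.0000 ← occupied
  → r_3 = 7.0000
beam 4: φ=270°, α=300°
  dir = (cos 300°, sin 300°) = (0.5000, -0.8660); from cell (7,4)
  next x-line at t=1.5400, next y-line at t=0.5774; Δt_x=2.0000, Δt_y=1.1547
    y: enter (7,3) at t=0.5774
    x: enter (8,3) at t=1.5400 ← occupied
  → r_4 = 1.5400

ranges = [0.8891, 2.8868, 7.0000, 1.5400]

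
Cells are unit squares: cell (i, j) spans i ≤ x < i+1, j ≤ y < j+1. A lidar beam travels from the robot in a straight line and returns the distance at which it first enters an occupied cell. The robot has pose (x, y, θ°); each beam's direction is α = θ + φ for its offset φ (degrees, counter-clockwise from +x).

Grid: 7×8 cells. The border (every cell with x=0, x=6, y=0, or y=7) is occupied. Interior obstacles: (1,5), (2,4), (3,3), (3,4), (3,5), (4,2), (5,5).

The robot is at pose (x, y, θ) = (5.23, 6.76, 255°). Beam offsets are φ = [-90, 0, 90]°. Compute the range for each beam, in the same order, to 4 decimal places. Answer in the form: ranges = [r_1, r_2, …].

ranges = [0.9273, 0.7868, 0.7972]

beam 1: φ=-90°, α=165°
  direction (-0.9659, 0.2588); cell (5,6); t to first gridline: x 0.2381, y 0.9273 (then +1.0353 / +3.8637)
    (4,6) via x @ 0.2381
    (4,7) via y @ 0.9273  # hit
  → r_1 = 0.9273
beam 2: φ=0°, α=255°
  direction (-0.2588, -0.9659); cell (5,6); t to first gridline: x 0.8887, y 0.7868 (then +3.8637 / +1.0353)
    (5,5) via y @ 0.7868  # hit
  → r_2 = 0.7868
beam 3: φ=90°, α=345°
  direction (0.9659, -0.2588); cell (5,6); t to first gridline: x 0.7972, y 2.9364 (then +1.0353 / +3.8637)
    (6,6) via x @ 0.7972  # hit
  → r_3 = 0.7972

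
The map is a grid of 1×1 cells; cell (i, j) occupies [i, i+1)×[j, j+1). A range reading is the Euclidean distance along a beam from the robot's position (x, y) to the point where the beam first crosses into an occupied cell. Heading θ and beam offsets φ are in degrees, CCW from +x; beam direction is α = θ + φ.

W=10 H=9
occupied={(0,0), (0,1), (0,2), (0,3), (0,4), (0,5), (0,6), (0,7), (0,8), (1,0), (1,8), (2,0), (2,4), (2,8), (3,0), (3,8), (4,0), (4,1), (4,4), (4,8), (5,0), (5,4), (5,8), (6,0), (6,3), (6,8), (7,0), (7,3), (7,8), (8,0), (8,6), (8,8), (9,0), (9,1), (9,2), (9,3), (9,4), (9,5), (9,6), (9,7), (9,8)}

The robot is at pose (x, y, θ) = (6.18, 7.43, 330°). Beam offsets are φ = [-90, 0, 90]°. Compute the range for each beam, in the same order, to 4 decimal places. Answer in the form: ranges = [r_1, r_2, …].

ranges = [2.8059, 2.1016, 0.6582]

beam 1: φ=-90°, α=240°
  dir = (cos 240°, sin 240°) = (-0.5000, -0.8660); from cell (6,7)
  next x-line at t=0.3600, next y-line at t=0.4965; Δt_x=2.0000, Δt_y=1.1547
    x: enter (5,7) at t=0.3600
    y: enter (5,6) at t=0.4965
    y: enter (5,5) at t=1.6512
    x: enter (4,5) at t=2.3600
    y: enter (4,4) at t=2.8059 ← occupied
  → r_1 = 2.8059
beam 2: φ=0°, α=330°
  dir = (cos 330°, sin 330°) = (0.8660, -0.5000); from cell (6,7)
  next x-line at t=0.9469, next y-line at t=0.8600; Δt_x=1.1547, Δt_y=2.0000
    y: enter (6,6) at t=0.8600
    x: enter (7,6) at t=0.9469
    x: enter (8,6) at t=2.1016 ← occupied
  → r_2 = 2.1016
beam 3: φ=90°, α=60°
  dir = (cos 60°, sin 60°) = (0.5000, 0.8660); from cell (6,7)
  next x-line at t=1.6400, next y-line at t=0.6582; Δt_x=2.0000, Δt_y=1.1547
    y: enter (6,8) at t=0.6582 ← occupied
  → r_3 = 0.6582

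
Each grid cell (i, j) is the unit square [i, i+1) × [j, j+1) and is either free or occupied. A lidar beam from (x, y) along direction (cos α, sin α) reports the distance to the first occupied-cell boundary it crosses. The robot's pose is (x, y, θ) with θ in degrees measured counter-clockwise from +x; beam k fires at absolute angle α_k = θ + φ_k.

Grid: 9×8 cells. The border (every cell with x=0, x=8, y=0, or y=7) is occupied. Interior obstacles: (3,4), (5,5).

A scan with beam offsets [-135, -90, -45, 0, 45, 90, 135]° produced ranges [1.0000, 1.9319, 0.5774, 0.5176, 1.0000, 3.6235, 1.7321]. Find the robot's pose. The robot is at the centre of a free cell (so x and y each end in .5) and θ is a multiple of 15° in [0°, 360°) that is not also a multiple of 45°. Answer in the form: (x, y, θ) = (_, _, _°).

Candidates: 40 free-cell centres × 16 headings = 640 poses. Raycast each; keep the one whose scan matches to 4 dp.
  (3.5, 3.5, 165°): beam 1 = 5.1962 ≠ 1.0000 ✗
  (7.5, 1.5, 105°): beam 1 = 0.5774 ≠ 1.0000 ✗
  (7.5, 4.5, 150°): beam 1 = 0.5176 ≠ 1.0000 ✗
  (1.5, 5.5, 330°): beam 1 = 0.5176 ≠ 1.0000 ✗
  …
  (4.5, 6.5, 105°): r_1=1.0000, r_2=1.9319, r_3=0.5774, r_4=0.5176, r_5=1.0000, r_6=3.6235, r_7=1.7321 — all match ✓
No second candidate reproduces the full scan.

(x, y, θ) = (4.5, 6.5, 105°)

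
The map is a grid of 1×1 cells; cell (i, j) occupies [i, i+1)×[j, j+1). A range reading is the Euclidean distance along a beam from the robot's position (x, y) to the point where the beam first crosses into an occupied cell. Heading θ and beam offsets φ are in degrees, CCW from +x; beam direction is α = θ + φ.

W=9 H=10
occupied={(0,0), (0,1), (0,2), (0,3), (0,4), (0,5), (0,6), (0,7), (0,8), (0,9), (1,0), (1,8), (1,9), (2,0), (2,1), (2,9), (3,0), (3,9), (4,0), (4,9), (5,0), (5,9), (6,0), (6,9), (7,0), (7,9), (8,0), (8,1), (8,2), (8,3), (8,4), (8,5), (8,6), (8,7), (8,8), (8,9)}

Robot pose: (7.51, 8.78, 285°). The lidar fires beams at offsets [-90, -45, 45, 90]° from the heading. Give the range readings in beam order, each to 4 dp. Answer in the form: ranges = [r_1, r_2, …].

beam 1: φ=-90°, α=195°
  cosα=-0.9659 sinα=-0.2588 | (7,8) | tMaxX 0.5280 tMaxY 3.0137 | tΔX 1.0353 tΔY 3.8637
    t=0.5280 [x] (6,8)
    t=1.5633 [x] (5,8)
    t=2.5985 [x] (4,8)
    t=3.0137 [y] (4,7)
    t=3.6338 [x] (3,7)
    t=4.6691 [x] (2,7)
    t=5.7044 [x] (1,7)
    t=6.7396 [x] (0,7) — stop
  → r_1 = 6.7396
beam 2: φ=-45°, α=240°
  cosα=-0.5000 sinα=-0.8660 | (7,8) | tMaxX 1.0200 tMaxY 0.9007 | tΔX 2.0000 tΔY 1.1547
    t=0.9007 [y] (7,7)
    t=1.0200 [x] (6,7)
    t=2.0554 [y] (6,6)
    t=3.0200 [x] (5,6)
    t=3.2101 [y] (5,5)
    t=4.3648 [y] (5,4)
    t=5.0200 [x] (4,4)
    t=5.5195 [y] (4,3)
    t=6.6742 [y] (4,2)
    t=7.0200 [x] (3,2)
    t=7.8289 [y] (3,1)
    t=8.9836 [y] (3,0) — stop
  → r_2 = 8.9836
beam 3: φ=45°, α=330°
  cosα=0.8660 sinα=-0.5000 | (7,8) | tMaxX 0.5658 tMaxY 1.5600 | tΔX 1.1547 tΔY 2.0000
    t=0.5658 [x] (8,8) — stop
  → r_3 = 0.5658
beam 4: φ=90°, α=15°
  cosα=0.9659 sinα=0.2588 | (7,8) | tMaxX 0.5073 tMaxY 0.8500 | tΔX 1.0353 tΔY 3.8637
    t=0.5073 [x] (8,8) — stop
  → r_4 = 0.5073

ranges = [6.7396, 8.9836, 0.5658, 0.5073]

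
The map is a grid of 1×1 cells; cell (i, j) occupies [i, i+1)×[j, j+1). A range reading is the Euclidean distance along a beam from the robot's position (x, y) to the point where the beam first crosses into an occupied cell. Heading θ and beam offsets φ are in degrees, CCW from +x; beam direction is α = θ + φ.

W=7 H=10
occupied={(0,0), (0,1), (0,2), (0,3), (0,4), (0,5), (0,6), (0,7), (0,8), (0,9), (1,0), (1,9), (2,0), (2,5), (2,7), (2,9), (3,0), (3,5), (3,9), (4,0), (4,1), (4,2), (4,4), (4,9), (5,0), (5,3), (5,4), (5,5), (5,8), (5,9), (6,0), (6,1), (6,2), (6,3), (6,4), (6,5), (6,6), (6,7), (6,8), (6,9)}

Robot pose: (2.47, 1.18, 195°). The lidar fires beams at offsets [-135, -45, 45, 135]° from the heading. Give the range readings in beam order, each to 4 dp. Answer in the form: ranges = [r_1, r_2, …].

ranges = [3.2563, 1.6974, 0.2078, 0.3600]

beam 1: φ=-135°, α=60°
  direction (0.5000, 0.8660); cell (2,1); t to first gridline: x 1.0600, y 0.9469 (then +2.0000 / +1.1547)
    (2,2) via y @ 0.9469
    (3,2) via x @ 1.0600
    (3,3) via y @ 2.1016
    (4,3) via x @ 3.0600
    (4,4) via y @ 3.2563  # hit
  → r_1 = 3.2563
beam 2: φ=-45°, α=150°
  direction (-0.8660, 0.5000); cell (2,1); t to first gridline: x 0.5427, y 1.6400 (then +1.1547 / +2.0000)
    (1,1) via x @ 0.5427
    (1,2) via y @ 1.6400
    (0,2) via x @ 1.6974  # hit
  → r_2 = 1.6974
beam 3: φ=45°, α=240°
  direction (-0.5000, -0.8660); cell (2,1); t to first gridline: x 0.9400, y 0.2078 (then +2.0000 / +1.1547)
    (2,0) via y @ 0.2078  # hit
  → r_3 = 0.2078
beam 4: φ=135°, α=330°
  direction (0.8660, -0.5000); cell (2,1); t to first gridline: x 0.6120, y 0.3600 (then +1.1547 / +2.0000)
    (2,0) via y @ 0.3600  # hit
  → r_4 = 0.3600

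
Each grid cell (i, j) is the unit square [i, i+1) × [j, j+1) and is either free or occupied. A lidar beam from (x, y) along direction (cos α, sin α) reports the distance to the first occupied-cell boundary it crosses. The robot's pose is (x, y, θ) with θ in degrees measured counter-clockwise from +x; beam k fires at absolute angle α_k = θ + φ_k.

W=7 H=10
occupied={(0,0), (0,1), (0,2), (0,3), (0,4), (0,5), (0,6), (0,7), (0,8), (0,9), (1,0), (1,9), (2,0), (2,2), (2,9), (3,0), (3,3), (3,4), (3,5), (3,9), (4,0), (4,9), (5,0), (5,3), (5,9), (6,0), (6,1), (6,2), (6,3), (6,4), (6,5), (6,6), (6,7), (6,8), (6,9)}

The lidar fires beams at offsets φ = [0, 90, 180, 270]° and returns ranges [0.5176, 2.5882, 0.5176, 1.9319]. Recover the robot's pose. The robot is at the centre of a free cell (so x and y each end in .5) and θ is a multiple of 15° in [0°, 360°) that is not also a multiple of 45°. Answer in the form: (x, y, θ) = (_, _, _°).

(x, y, θ) = (4.5, 3.5, 195°)

Enumerate (i+0.5, j+0.5, θ) over the 35 free cells and 16 admissible headings. For each, cast all 4 beams and compare to the given ranges.
  (1.5, 3.5, 105°): beam 1 = 1.9319 ≠ 0.5176 ✗
  (5.5, 2.5, 150°): beam 1 = 1.7321 ≠ 0.5176 ✗
  (1.5, 2.5, 240°): beam 1 = 1.0000 ≠ 0.5176 ✗
  (3.5, 8.5, 210°): beam 1 = 2.8868 ≠ 0.5176 ✗
  …
  (4.5, 3.5, 195°): r_1=0.5176, r_2=2.5882, r_3=0.5176, r_4=1.9319 — all match ✓
Only this pose fits every beam.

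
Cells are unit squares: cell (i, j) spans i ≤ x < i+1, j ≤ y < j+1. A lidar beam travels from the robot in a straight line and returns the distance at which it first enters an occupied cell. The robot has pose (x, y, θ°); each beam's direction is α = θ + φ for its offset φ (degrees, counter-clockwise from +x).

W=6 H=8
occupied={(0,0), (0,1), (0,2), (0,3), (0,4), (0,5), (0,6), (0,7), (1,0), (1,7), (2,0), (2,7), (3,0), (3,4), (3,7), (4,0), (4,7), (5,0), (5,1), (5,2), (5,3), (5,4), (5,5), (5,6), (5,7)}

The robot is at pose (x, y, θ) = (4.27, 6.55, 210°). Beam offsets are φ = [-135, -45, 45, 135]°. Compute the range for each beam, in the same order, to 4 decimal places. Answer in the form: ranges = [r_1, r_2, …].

beam 1: φ=-135°, α=75°
  d=(0.2588,0.9659)  start (4,6)  tX=2.8205 tY=0.4659  stride 1/|dx|=3.8637 1/|dy|=1.0353
    cross y-line → (4,7), t=0.4659 (wall)
  → r_1 = 0.4659
beam 2: φ=-45°, α=165°
  d=(-0.9659,0.2588)  start (4,6)  tX=0.2795 tY=1.7387  stride 1/|dx|=1.0353 1/|dy|=3.8637
    cross x-line → (3,6), t=0.2795
    cross x-line → (2,6), t=1.3148
    cross y-line → (2,7), t=1.7387 (wall)
  → r_2 = 1.7387
beam 3: φ=45°, α=255°
  d=(-0.2588,-0.9659)  start (4,6)  tX=1.0432 tY=0.5694  stride 1/|dx|=3.8637 1/|dy|=1.0353
    cross y-line → (4,5), t=0.5694
    cross x-line → (3,5), t=1.0432
    cross y-line → (3,4), t=1.6047 (wall)
  → r_3 = 1.6047
beam 4: φ=135°, α=345°
  d=(0.9659,-0.2588)  start (4,6)  tX=0.7558 tY=2.1250  stride 1/|dx|=1.0353 1/|dy|=3.8637
    cross x-line → (5,6), t=0.7558 (wall)
  → r_4 = 0.7558

ranges = [0.4659, 1.7387, 1.6047, 0.7558]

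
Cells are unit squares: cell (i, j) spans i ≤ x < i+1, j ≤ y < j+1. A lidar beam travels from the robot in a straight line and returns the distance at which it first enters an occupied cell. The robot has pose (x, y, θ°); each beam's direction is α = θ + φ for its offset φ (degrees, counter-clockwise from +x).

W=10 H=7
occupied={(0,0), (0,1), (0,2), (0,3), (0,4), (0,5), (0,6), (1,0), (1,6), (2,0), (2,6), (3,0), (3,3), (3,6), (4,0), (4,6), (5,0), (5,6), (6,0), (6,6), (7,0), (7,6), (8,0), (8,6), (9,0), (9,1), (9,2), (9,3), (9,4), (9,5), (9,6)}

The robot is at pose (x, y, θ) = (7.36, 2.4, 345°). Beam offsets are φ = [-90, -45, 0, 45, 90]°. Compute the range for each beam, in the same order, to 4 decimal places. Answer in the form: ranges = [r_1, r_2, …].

ranges = [1.4494, 1.6166, 1.6979, 1.8937, 3.7270]

beam 1: φ=-90°, α=255°
  dir = (cos 255°, sin 255°) = (-0.2588, -0.9659); from cell (7,2)
  next x-line at t=1.3909, next y-line at t=0.4141; Δt_x=3.8637, Δt_y=1.0353
    y: enter (7,1) at t=0.4141
    x: enter (6,1) at t=1.3909
    y: enter (6,0) at t=1.4494 ← occupied
  → r_1 = 1.4494
beam 2: φ=-45°, α=300°
  dir = (cos 300°, sin 300°) = (0.5000, -0.8660); from cell (7,2)
  next x-line at t=1.2800, next y-line at t=0.4619; Δt_x=2.0000, Δt_y=1.1547
    y: enter (7,1) at t=0.4619
    x: enter (8,1) at t=1.2800
    y: enter (8,0) at t=1.6166 ← occupied
  → r_2 = 1.6166
beam 3: φ=0°, α=345°
  dir = (cos 345°, sin 345°) = (0.9659, -0.2588); from cell (7,2)
  next x-line at t=0.6626, next y-line at t=1.5455; Δt_x=1.0353, Δt_y=3.8637
    x: enter (8,2) at t=0.6626
    y: enter (8,1) at t=1.5455
    x: enter (9,1) at t=1.6979 ← occupied
  → r_3 = 1.6979
beam 4: φ=45°, α=30°
  dir = (cos 30°, sin 30°) = (0.8660, 0.5000); from cell (7,2)
  next x-line at t=0.7390, next y-line at t=1.2000; Δt_x=1.1547, Δt_y=2.0000
    x: enter (8,2) at t=0.7390
    y: enter (8,3) at t=1.2000
    x: enter (9,3) at t=1.8937 ← occupied
  → r_4 = 1.8937
beam 5: φ=90°, α=75°
  dir = (cos 75°, sin 75°) = (0.2588, 0.9659); from cell (7,2)
  next x-line at t=2.4728, next y-line at t=0.6212; Δt_x=3.8637, Δt_y=1.0353
    y: enter (7,3) at t=0.6212
    y: enter (7,4) at t=1.6564
    x: enter (8,4) at t=2.4728
    y: enter (8,5) at t=2.6917
    y: enter (8,6) at t=3.7270 ← occupied
  → r_5 = 3.7270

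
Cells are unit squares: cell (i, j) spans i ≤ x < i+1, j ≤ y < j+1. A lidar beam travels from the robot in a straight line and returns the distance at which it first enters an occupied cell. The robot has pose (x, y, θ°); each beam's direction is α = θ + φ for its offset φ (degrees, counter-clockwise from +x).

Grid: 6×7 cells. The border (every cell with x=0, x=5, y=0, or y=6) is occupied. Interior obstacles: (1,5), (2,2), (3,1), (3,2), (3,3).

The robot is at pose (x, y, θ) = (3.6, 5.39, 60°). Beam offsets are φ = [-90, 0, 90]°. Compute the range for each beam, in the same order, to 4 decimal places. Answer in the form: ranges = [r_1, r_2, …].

beam 1: φ=-90°, α=330°
  cosα=0.8660 sinα=-0.5000 | (3,5) | tMaxX 0.4619 tMaxY 0.7800 | tΔX 1.1547 tΔY 2.0000
    t=0.4619 [x] (4,5)
    t=0.7800 [y] (4,4)
    t=1.6166 [x] (5,4) — stop
  → r_1 = 1.6166
beam 2: φ=0°, α=60°
  cosα=0.5000 sinα=0.8660 | (3,5) | tMaxX 0.8000 tMaxY 0.7044 | tΔX 2.0000 tΔY 1.1547
    t=0.7044 [y] (3,6) — stop
  → r_2 = 0.7044
beam 3: φ=90°, α=150°
  cosα=-0.8660 sinα=0.5000 | (3,5) | tMaxX 0.6928 tMaxY 1.2200 | tΔX 1.1547 tΔY 2.0000
    t=0.6928 [x] (2,5)
    t=1.2200 [y] (2,6) — stop
  → r_3 = 1.2200

ranges = [1.6166, 0.7044, 1.2200]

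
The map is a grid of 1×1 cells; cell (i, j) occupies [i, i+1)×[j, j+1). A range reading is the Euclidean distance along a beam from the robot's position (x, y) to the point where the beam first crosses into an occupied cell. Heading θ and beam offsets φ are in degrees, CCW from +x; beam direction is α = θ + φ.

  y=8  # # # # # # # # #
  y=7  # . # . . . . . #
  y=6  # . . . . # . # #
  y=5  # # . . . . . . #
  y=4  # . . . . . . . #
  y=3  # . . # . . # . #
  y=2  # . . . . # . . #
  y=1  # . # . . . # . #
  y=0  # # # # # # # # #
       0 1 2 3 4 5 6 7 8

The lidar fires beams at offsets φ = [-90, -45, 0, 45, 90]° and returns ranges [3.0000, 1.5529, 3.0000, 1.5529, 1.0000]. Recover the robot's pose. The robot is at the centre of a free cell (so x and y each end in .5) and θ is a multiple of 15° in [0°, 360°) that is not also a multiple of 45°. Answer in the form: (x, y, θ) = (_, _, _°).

(x, y, θ) = (6.5, 5.5, 300°)

The pose lattice has 40·16 = 640 candidates. Test each by forward raycasting.
  (4.5, 6.5, 285°): beam 1 = 2.5882 ≠ 3.0000 ✗
  (7.5, 4.5, 165°): beam 1 = 1.5529 ≠ 3.0000 ✗
  (5.5, 3.5, 120°): beam 1 = 0.5774 ≠ 3.0000 ✗
  (4.5, 7.5, 330°): beam 1 = 7.0000 ≠ 3.0000 ✗
  …
  (6.5, 5.5, 300°): r_1=3.0000, r_2=1.5529, r_3=3.0000, r_4=1.5529, r_5=1.0000 — all match ✓
No second candidate reproduces the full scan.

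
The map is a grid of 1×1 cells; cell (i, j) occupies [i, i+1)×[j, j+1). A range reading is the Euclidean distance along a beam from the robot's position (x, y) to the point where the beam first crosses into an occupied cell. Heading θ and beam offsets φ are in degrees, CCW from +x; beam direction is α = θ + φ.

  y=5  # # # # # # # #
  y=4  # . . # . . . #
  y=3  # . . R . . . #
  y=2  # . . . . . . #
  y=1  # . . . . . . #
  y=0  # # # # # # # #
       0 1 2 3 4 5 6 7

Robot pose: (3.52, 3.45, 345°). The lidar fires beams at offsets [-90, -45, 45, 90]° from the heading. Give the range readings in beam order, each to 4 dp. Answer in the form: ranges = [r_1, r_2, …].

ranges = [2.5364, 2.8290, 3.1000, 0.5694]

beam 1: φ=-90°, α=255°
  d=(-0.2588,-0.9659)  start (3,3)  tX=2.0091 tY=0.4659  stride 1/|dx|=3.8637 1/|dy|=1.0353
    cross y-line → (3,2), t=0.4659
    cross y-line → (3,1), t=1.5012
    cross x-line → (2,1), t=2.0091
    cross y-line → (2,0), t=2.5364 (wall)
  → r_1 = 2.5364
beam 2: φ=-45°, α=300°
  d=(0.5000,-0.8660)  start (3,3)  tX=0.9600 tY=0.5196  stride 1/|dx|=2.0000 1/|dy|=1.1547
    cross y-line → (3,2), t=0.5196
    cross x-line → (4,2), t=0.9600
    cross y-line → (4,1), t=1.6743
    cross y-line → (4,0), t=2.8290 (wall)
  → r_2 = 2.8290
beam 3: φ=45°, α=30°
  d=(0.8660,0.5000)  start (3,3)  tX=0.5543 tY=1.1000  stride 1/|dx|=1.1547 1/|dy|=2.0000
    cross x-line → (4,3), t=0.5543
    cross y-line → (4,4), t=1.1000
    cross x-line → (5,4), t=1.7090
    cross x-line → (6,4), t=2.8637
    cross y-line → (6,5), t=3.1000 (wall)
  → r_3 = 3.1000
beam 4: φ=90°, α=75°
  d=(0.2588,0.9659)  start (3,3)  tX=1.8546 tY=0.5694  stride 1/|dx|=3.8637 1/|dy|=1.0353
    cross y-line → (3,4), t=0.5694 (wall)
  → r_4 = 0.5694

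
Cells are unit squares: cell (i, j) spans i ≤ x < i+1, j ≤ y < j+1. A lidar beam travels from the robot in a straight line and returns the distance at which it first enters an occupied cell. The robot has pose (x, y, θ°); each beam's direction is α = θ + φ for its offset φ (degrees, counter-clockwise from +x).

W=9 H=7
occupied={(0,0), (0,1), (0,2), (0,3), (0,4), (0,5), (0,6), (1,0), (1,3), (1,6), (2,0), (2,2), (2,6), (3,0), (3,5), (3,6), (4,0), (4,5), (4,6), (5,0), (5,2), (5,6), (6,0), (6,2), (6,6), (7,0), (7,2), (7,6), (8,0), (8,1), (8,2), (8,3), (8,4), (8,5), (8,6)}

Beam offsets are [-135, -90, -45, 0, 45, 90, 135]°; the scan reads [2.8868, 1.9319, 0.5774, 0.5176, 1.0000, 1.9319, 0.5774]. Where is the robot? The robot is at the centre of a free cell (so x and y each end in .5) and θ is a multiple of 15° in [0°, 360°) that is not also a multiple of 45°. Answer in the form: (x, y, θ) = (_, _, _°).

Enumerate (i+0.5, j+0.5, θ) over the 28 free cells and 16 admissible headings. For each, cast all 7 beams and compare to the given ranges.
  (3.5, 1.5, 150°): beam 1 = 1.9319 ≠ 2.8868 ✗
  (3.5, 1.5, 195°): beam 1 = 5.1962 ≠ 2.8868 ✗
  (1.5, 1.5, 210°): beam 1 = 1.5529 ≠ 2.8868 ✗
  (2.5, 1.5, 105°): beam 1 = 1.0000 ≠ 2.8868 ✗
  …
  (5.5, 1.5, 285°): r_1=2.8868, r_2=1.9319, r_3=0.5774, r_4=0.5176, r_5=1.0000, r_6=1.9319, r_7=0.5774 — all match ✓
No second candidate reproduces the full scan.

(x, y, θ) = (5.5, 1.5, 285°)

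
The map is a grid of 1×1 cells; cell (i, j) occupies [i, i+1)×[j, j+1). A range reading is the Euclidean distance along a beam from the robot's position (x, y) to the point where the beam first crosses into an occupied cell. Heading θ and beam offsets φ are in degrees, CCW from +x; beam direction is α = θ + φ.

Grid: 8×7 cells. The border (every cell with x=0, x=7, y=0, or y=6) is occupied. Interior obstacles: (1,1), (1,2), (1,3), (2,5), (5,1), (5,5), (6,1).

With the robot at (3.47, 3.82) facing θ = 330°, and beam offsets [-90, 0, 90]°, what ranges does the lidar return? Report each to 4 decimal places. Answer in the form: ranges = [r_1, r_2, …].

ranges = [2.9400, 3.6400, 2.5172]

beam 1: φ=-90°, α=240°
  dir = (cos 240°, sin 240°) = (-0.5000, -0.8660); from cell (3,3)
  next x-line at t=0.9400, next y-line at t=0.9469; Δt_x=2.0000, Δt_y=1.1547
    x: enter (2,3) at t=0.9400
    y: enter (2,2) at t=0.9469
    y: enter (2,1) at t=2.1016
    x: enter (1,1) at t=2.9400 ← occupied
  → r_1 = 2.9400
beam 2: φ=0°, α=330°
  dir = (cos 330°, sin 330°) = (0.8660, -0.5000); from cell (3,3)
  next x-line at t=0.6120, next y-line at t=1.6400; Δt_x=1.1547, Δt_y=2.0000
    x: enter (4,3) at t=0.6120
    y: enter (4,2) at t=1.6400
    x: enter (5,2) at t=1.7667
    x: enter (6,2) at t=2.9214
    y: enter (6,1) at t=3.6400 ← occupied
  → r_2 = 3.6400
beam 3: φ=90°, α=60°
  dir = (cos 60°, sin 60°) = (0.5000, 0.8660); from cell (3,3)
  next x-line at t=1.0600, next y-line at t=0.2078; Δt_x=2.0000, Δt_y=1.1547
    y: enter (3,4) at t=0.2078
    x: enter (4,4) at t=1.0600
    y: enter (4,5) at t=1.3625
    y: enter (4,6) at t=2.5172 ← occupied
  → r_3 = 2.5172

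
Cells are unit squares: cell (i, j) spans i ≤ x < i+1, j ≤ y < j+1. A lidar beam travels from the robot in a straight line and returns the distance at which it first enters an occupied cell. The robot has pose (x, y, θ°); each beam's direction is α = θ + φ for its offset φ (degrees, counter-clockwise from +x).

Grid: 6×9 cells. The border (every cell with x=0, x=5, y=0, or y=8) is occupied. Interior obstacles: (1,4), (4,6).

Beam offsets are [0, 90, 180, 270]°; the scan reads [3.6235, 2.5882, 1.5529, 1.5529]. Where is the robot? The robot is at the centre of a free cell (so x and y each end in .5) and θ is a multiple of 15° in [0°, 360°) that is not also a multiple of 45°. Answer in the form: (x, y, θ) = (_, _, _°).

Enumerate (i+0.5, j+0.5, θ) over the 26 free cells and 16 admissible headings. For each, cast all 4 beams and compare to the given ranges.
  (4.5, 5.5, 30°): beam 1 = 0.5774 ≠ 3.6235 ✗
  (2.5, 3.5, 195°): beam 1 = 1.5529 ≠ 3.6235 ✗
  (3.5, 7.5, 15°): beam 1 = 1.5529 ≠ 3.6235 ✗
  (3.5, 2.5, 330°): beam 1 = 1.7321 ≠ 3.6235 ✗
  (2.5, 5.5, 30°): beam 1 = 1.7321 ≠ 3.6235 ✗
  …
  (3.5, 2.5, 75°): r_1=3.6235, r_2=2.5882, r_3=1.5529, r_4=1.5529 — all match ✓
No second candidate reproduces the full scan.

(x, y, θ) = (3.5, 2.5, 75°)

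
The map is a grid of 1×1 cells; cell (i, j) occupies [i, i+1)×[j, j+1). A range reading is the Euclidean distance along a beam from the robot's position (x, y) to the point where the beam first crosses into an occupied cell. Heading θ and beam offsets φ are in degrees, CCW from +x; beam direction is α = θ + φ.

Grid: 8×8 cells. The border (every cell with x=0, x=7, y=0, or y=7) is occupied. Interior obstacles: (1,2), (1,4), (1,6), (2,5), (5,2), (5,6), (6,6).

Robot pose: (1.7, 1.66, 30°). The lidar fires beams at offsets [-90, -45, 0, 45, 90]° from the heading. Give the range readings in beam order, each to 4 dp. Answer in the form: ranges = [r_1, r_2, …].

beam 1: φ=-90°, α=300°
  d=(0.5000,-0.8660)  start (1,1)  tX=0.6000 tY=0.7621  stride 1/|dx|=2.0000 1/|dy|=1.1547
    cross x-line → (2,1), t=0.6000
    cross y-line → (2,0), t=0.7621 (wall)
  → r_1 = 0.7621
beam 2: φ=-45°, α=345°
  d=(0.9659,-0.2588)  start (1,1)  tX=0.3106 tY=2.5500  stride 1/|dx|=1.0353 1/|dy|=3.8637
    cross x-line → (2,1), t=0.3106
    cross x-line → (3,1), t=1.3459
    cross x-line → (4,1), t=2.3811
    cross y-line → (4,0), t=2.5500 (wall)
  → r_2 = 2.5500
beam 3: φ=0°, α=30°
  d=(0.8660,0.5000)  start (1,1)  tX=0.3464 tY=0.6800  stride 1/|dx|=1.1547 1/|dy|=2.0000
    cross x-line → (2,1), t=0.3464
    cross y-line → (2,2), t=0.6800
    cross x-line → (3,2), t=1.5011
    cross x-line → (4,2), t=2.6558
    cross y-line → (4,3), t=2.6800
    cross x-line → (5,3), t=3.8105
    cross y-line → (5,4), t=4.6800
    cross x-line → (6,4), t=4.9652
    cross x-line → (7,4), t=6.1199 (wall)
  → r_3 = 6.1199
beam 4: φ=45°, α=75°
  d=(0.2588,0.9659)  start (1,1)  tX=1.1591 tY=0.3520  stride 1/|dx|=3.8637 1/|dy|=1.0353
    cross y-line → (1,2), t=0.3520 (wall)
  → r_4 = 0.3520
beam 5: φ=90°, α=120°
  d=(-0.5000,0.8660)  start (1,1)  tX=1.4000 tY=0.3926  stride 1/|dx|=2.0000 1/|dy|=1.1547
    cross y-line → (1,2), t=0.3926 (wall)
  → r_5 = 0.3926

ranges = [0.7621, 2.5500, 6.1199, 0.3520, 0.3926]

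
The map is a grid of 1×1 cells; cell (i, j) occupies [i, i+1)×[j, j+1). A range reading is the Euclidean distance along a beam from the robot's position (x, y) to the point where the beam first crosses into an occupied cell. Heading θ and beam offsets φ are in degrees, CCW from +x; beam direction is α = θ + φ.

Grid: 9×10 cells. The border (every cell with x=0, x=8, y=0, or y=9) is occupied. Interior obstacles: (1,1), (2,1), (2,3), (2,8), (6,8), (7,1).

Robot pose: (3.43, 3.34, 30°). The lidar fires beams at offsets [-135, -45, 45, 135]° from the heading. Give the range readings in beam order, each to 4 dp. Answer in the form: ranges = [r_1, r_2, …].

beam 1: φ=-135°, α=255°
  cosα=-0.2588 sinα=-0.9659 | (3,3) | tMaxX 1.6614 tMaxY 0.3520 | tΔX 3.8637 tΔY 1.0353
    t=0.3520 [y] (3,2)
    t=1.3873 [y] (3,1)
    t=1.6614 [x] (2,1) — stop
  → r_1 = 1.6614
beam 2: φ=-45°, α=345°
  cosα=0.9659 sinα=-0.2588 | (3,3) | tMaxX 0.5901 tMaxY 1.3137 | tΔX 1.0353 tΔY 3.8637
    t=0.5901 [x] (4,3)
    t=1.3137 [y] (4,2)
    t=1.6254 [x] (5,2)
    t=2.6607 [x] (6,2)
    t=3.6959 [x] (7,2)
    t=4.7312 [x] (8,2) — stop
  → r_2 = 4.7312
beam 3: φ=45°, α=75°
  cosα=0.2588 sinα=0.9659 | (3,3) | tMaxX 2.2023 tMaxY 0.6833 | tΔX 3.8637 tΔY 1.0353
    t=0.6833 [y] (3,4)
    t=1.7186 [y] (3,5)
    t=2.2023 [x] (4,5)
    t=2.7538 [y] (4,6)
    t=3.7891 [y] (4,7)
    t=4.8244 [y] (4,8)
    t=5.8597 [y] (4,9) — stop
  → r_3 = 5.8597
beam 4: φ=135°, α=165°
  cosα=-0.9659 sinα=0.2588 | (3,3) | tMaxX 0.4452 tMaxY 2.5500 | tΔX 1.0353 tΔY 3.8637
    t=0.4452 [x] (2,3) — stop
  → r_4 = 0.4452

ranges = [1.6614, 4.7312, 5.8597, 0.4452]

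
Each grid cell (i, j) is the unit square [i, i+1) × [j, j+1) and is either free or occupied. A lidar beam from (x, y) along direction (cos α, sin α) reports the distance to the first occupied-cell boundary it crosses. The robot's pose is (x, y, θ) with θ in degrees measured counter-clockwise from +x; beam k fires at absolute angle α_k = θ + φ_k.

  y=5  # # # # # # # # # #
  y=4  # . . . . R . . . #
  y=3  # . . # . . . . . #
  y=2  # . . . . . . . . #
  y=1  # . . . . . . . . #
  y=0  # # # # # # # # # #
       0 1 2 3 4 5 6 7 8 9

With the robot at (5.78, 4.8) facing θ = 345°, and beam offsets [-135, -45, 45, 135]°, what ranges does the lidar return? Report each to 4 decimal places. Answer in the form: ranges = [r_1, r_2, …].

beam 1: φ=-135°, α=210°
  d=(-0.8660,-0.5000)  start (5,4)  tX=0.9007 tY=1.6000  stride 1/|dx|=1.1547 1/|dy|=2.0000
    cross x-line → (4,4), t=0.9007
    cross y-line → (4,3), t=1.6000
    cross x-line → (3,3), t=2.0554 (wall)
  → r_1 = 2.0554
beam 2: φ=-45°, α=300°
  d=(0.5000,-0.8660)  start (5,4)  tX=0.4400 tY=0.9238  stride 1/|dx|=2.0000 1/|dy|=1.1547
    cross x-line → (6,4), t=0.4400
    cross y-line → (6,3), t=0.9238
    cross y-line → (6,2), t=2.0785
    cross x-line → (7,2), t=2.4400
    cross y-line → (7,1), t=3.2332
    cross y-line → (7,0), t=4.3879 (wall)
  → r_2 = 4.3879
beam 3: φ=45°, α=30°
  d=(0.8660,0.5000)  start (5,4)  tX=0.2540 tY=0.4000  stride 1/|dx|=1.1547 1/|dy|=2.0000
    cross x-line → (6,4), t=0.2540
    cross y-line → (6,5), t=0.4000 (wall)
  → r_3 = 0.4000
beam 4: φ=135°, α=120°
  d=(-0.5000,0.8660)  start (5,4)  tX=1.5600 tY=0.2309  stride 1/|dx|=2.0000 1/|dy|=1.1547
    cross y-line → (5,5), t=0.2309 (wall)
  → r_4 = 0.2309

ranges = [2.0554, 4.3879, 0.4000, 0.2309]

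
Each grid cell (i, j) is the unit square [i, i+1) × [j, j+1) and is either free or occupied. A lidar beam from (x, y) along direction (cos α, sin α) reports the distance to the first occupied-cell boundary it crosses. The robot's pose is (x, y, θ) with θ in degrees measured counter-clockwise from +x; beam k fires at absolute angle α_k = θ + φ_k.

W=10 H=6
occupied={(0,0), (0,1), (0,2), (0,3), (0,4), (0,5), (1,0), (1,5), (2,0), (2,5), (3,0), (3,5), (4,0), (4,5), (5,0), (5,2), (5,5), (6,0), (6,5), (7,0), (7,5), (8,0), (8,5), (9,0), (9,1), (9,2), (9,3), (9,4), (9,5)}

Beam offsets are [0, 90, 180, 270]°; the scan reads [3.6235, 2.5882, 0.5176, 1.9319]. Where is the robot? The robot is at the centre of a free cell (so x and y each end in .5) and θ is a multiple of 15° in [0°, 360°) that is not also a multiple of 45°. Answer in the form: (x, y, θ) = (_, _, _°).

(x, y, θ) = (3.5, 1.5, 75°)

Enumerate (i+0.5, j+0.5, θ) over the 31 free cells and 16 admissible headings. For each, cast all 4 beams and compare to the given ranges.
  (5.5, 4.5, 60°): beam 1 = 0.5774 ≠ 3.6235 ✗
  (8.5, 4.5, 15°): beam 1 = 0.5176 ≠ 3.6235 ✗
  (1.5, 2.5, 285°): beam 1 = 1.5529 ≠ 3.6235 ✗
  (2.5, 1.5, 300°): beam 1 = 0.5774 ≠ 3.6235 ✗
  (4.5, 1.5, 255°): beam 1 = 0.5176 ≠ 3.6235 ✗
  …
  (3.5, 1.5, 75°): r_1=3.6235, r_2=2.5882, r_3=0.5176, r_4=1.9319 — all match ✓
No second candidate reproduces the full scan.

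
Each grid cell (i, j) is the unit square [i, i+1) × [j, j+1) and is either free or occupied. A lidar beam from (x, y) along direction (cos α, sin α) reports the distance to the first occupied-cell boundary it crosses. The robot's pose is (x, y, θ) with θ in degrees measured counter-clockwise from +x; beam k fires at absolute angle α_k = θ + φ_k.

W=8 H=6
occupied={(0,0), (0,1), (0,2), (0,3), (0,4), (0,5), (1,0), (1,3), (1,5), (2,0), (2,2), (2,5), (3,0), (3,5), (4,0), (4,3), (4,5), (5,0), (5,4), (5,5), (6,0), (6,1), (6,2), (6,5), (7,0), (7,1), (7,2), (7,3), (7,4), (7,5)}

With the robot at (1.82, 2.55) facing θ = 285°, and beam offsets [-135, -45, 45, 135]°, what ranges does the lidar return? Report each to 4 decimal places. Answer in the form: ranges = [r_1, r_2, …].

ranges = [0.9000, 1.6400, 0.2078, 0.3600]

beam 1: φ=-135°, α=150°
  dir = (cos 150°, sin 150°) = (-0.8660, 0.5000); from cell (1,2)
  next x-line at t=0.9469, next y-line at t=0.9000; Δt_x=1.1547, Δt_y=2.0000
    y: enter (1,3) at t=0.9000 ← occupied
  → r_1 = 0.9000
beam 2: φ=-45°, α=240°
  dir = (cos 240°, sin 240°) = (-0.5000, -0.8660); from cell (1,2)
  next x-line at t=1.6400, next y-line at t=0.6351; Δt_x=2.0000, Δt_y=1.1547
    y: enter (1,1) at t=0.6351
    x: enter (0,1) at t=1.6400 ← occupied
  → r_2 = 1.6400
beam 3: φ=45°, α=330°
  dir = (cos 330°, sin 330°) = (0.8660, -0.5000); from cell (1,2)
  next x-line at t=0.2078, next y-line at t=1.1000; Δt_x=1.1547, Δt_y=2.0000
    x: enter (2,2) at t=0.2078 ← occupied
  → r_3 = 0.2078
beam 4: φ=135°, α=60°
  dir = (cos 60°, sin 60°) = (0.5000, 0.8660); from cell (1,2)
  next x-line at t=0.3600, next y-line at t=0.5196; Δt_x=2.0000, Δt_y=1.1547
    x: enter (2,2) at t=0.3600 ← occupied
  → r_4 = 0.3600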